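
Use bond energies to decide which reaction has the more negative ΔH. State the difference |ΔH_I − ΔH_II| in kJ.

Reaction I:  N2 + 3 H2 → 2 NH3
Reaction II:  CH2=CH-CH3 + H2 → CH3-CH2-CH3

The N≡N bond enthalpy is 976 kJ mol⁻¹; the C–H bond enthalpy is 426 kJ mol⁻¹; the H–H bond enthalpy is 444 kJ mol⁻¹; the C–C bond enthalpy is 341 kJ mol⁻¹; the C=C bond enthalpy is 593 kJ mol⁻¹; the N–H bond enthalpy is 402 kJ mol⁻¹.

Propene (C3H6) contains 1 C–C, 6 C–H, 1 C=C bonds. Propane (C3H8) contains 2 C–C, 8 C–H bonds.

Reaction II, by 52 kJ

Reaction I:
  Bonds broken (reactants):
    H–H: 3 × 444 = 1332
    N≡N: 1 × 976 = 976
    Σ(broken) = 2308 kJ
  Bonds formed (products):
    N–H: 6 × 402 = 2412
    Σ(formed) = 2412 kJ
  ΔH_I = 2308 − 2412 = −104 kJ
Reaction II:
  Bonds broken (reactants):
    C–C: 1 × 341 = 341
    C–H: 6 × 426 = 2556
    C=C: 1 × 593 = 593
    H–H: 1 × 444 = 444
    Σ(broken) = 3934 kJ
  Bonds formed (products):
    C–C: 2 × 341 = 682
    C–H: 8 × 426 = 3408
    Σ(formed) = 4090 kJ
  ΔH_II = 3934 − 4090 = −156 kJ
ΔH_I − ΔH_II = +52 kJ, so reaction II has the more negative ΔH; |ΔH_I − ΔH_II| = 52 kJ.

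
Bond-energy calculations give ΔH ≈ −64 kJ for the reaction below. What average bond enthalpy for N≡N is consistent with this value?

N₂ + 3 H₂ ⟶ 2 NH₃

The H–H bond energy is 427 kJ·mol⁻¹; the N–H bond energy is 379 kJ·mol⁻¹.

Let D be the N≡N bond energy.
Σ(broken) = 3×427 + 1×D = 1281 + D
Σ(formed) = 6×379 = 2274
ΔH = Σ(broken) − Σ(formed) = (1281 + D) − (2274) = −993 + D
Setting this equal to −64 kJ gives D = 929 kJ/mol.

D(N≡N) ≈ 929 kJ/mol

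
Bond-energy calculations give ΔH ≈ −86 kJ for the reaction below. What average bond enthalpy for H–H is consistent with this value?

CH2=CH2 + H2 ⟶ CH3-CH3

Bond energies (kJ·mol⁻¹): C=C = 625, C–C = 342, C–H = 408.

Let D be the H–H bond energy.
Σ(broken) = 4×408 + 1×625 + 1×D = 2257 + D
Σ(formed) = 1×342 + 6×408 = 2790
ΔH = Σ(broken) − Σ(formed) = (2257 + D) − (2790) = −533 + D
Setting this equal to −86 kJ gives D = 447 kJ/mol.

D(H–H) ≈ 447 kJ/mol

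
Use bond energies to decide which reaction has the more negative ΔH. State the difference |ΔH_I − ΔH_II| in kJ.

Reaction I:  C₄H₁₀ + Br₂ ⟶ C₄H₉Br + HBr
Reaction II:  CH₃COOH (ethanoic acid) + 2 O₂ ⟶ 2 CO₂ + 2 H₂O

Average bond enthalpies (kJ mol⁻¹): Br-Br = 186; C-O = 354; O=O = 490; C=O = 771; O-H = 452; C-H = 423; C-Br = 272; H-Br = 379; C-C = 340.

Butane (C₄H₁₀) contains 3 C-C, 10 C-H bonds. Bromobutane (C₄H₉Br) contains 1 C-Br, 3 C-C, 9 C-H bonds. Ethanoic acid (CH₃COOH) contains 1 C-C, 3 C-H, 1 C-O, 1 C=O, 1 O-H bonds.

Reaction I:
  Bonds broken (reactants):
    Br-Br: 1 × 186 = 186
    C-C: 3 × 340 = 1020
    C-H: 10 × 423 = 4230
    Σ(broken) = 5436 kJ
  Bonds formed (products):
    C-Br: 1 × 272 = 272
    C-C: 3 × 340 = 1020
    C-H: 9 × 423 = 3807
    H-Br: 1 × 379 = 379
    Σ(formed) = 5478 kJ
  ΔH_I = 5436 − 5478 = −42 kJ
Reaction II:
  Bonds broken (reactants):
    C-C: 1 × 340 = 340
    C-H: 3 × 423 = 1269
    C-O: 1 × 354 = 354
    C=O: 1 × 771 = 771
    O-H: 1 × 452 = 452
    O=O: 2 × 490 = 980
    Σ(broken) = 4166 kJ
  Bonds formed (products):
    C=O: 4 × 771 = 3084
    O-H: 4 × 452 = 1808
    Σ(formed) = 4892 kJ
  ΔH_II = 4166 − 4892 = −726 kJ
ΔH_I − ΔH_II = +684 kJ, so reaction II has the more negative ΔH; |ΔH_I − ΔH_II| = 684 kJ.

Reaction II, by 684 kJ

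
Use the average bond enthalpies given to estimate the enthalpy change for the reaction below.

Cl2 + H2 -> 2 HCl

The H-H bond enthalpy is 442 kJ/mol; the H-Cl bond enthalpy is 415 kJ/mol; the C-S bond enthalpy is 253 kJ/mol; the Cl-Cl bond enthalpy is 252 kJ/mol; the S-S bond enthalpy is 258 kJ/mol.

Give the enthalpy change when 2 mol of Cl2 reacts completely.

Bonds broken (reactants):
  Cl-Cl: 1 × 252 = 252
  H-H: 1 × 442 = 442
  Σ(broken) = 694 kJ
Bonds formed (products):
  H-Cl: 2 × 415 = 830
  Σ(formed) = 830 kJ
ΔH = Σ(broken) − Σ(formed) = 694 − 830 = −136 kJ
For 2× the reaction as written: 2 × (−136) = −272 kJ

ΔH = −272 kJ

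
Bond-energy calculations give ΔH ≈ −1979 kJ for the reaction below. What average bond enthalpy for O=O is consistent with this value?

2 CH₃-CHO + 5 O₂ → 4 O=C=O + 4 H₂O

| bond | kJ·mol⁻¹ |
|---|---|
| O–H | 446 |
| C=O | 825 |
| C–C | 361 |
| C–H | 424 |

Let D be the O=O bond energy.
Σ(broken) = 2×361 + 8×424 + 2×825 + 5×D = 5764 + 5D
Σ(formed) = 8×825 + 8×446 = 10168
ΔH = Σ(broken) − Σ(formed) = (5764 + 5D) − (10168) = −4404 + 5D
Setting this equal to −1979 kJ gives 5D = 2425, so D = 485 kJ/mol.

D(O=O) ≈ 485 kJ/mol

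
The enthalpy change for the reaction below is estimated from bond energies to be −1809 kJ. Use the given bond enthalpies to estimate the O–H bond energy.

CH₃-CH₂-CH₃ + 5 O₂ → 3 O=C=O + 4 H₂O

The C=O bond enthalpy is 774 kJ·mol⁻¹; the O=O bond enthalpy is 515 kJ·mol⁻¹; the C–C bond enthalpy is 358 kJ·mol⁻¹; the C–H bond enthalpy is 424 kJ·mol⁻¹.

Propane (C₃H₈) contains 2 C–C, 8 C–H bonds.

D(O–H) ≈ 481 kJ/mol

Let D be the O–H bond energy.
Σ(broken) = 2×358 + 8×424 + 5×515 = 6683
Σ(formed) = 6×774 + 8×D = 4644 + 8D
ΔH = Σ(broken) − Σ(formed) = (6683) − (4644 + 8D) = +2039 − 8D
Setting this equal to −1809 kJ gives 8D = 3848, so D = 481 kJ/mol.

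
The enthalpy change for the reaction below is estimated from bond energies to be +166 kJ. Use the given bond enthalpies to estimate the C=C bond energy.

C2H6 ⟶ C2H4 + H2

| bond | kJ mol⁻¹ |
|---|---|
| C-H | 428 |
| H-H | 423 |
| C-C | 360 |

Let D be the C=C bond energy.
Σ(broken) = 1×360 + 6×428 = 2928
Σ(formed) = 4×428 + 1×D + 1×423 = 2135 + D
ΔH = Σ(broken) − Σ(formed) = (2928) − (2135 + D) = +793 − D
Setting this equal to +166 kJ gives D = 627 kJ/mol.

D(C=C) ≈ 627 kJ/mol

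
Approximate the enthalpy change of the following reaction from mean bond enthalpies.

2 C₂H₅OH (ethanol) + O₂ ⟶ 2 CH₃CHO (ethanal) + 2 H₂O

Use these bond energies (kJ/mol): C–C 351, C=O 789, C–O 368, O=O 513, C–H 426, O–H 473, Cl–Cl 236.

ΔH ≈ −423 kJ

Bonds broken (reactants):
  C–C: 2 × 351 = 702
  C–H: 10 × 426 = 4260
  C–O: 2 × 368 = 736
  O–H: 2 × 473 = 946
  O=O: 1 × 513 = 513
  Σ(broken) = 7157 kJ
Bonds formed (products):
  C–C: 2 × 351 = 702
  C–H: 8 × 426 = 3408
  C=O: 2 × 789 = 1578
  O–H: 4 × 473 = 1892
  Σ(formed) = 7580 kJ
ΔH = Σ(broken) − Σ(formed) = 7157 − 7580 = −423 kJ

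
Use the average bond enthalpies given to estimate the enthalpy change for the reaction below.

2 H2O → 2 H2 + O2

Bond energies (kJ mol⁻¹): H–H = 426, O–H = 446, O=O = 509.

Bonds broken (reactants):
  O–H: 4 × 446 = 1784
  Σ(broken) = 1784 kJ
Bonds formed (products):
  H–H: 2 × 426 = 852
  O=O: 1 × 509 = 509
  Σ(formed) = 1361 kJ
ΔH = Σ(broken) − Σ(formed) = 1784 − 1361 = +423 kJ

ΔH ≈ +423 kJ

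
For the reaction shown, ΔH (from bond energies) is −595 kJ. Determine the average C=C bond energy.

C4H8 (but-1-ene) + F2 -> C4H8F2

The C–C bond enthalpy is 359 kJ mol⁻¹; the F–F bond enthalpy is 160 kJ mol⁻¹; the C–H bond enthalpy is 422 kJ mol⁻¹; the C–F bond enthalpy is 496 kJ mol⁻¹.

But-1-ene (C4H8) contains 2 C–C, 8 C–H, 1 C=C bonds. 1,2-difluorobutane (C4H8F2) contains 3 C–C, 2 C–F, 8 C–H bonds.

Let D be the C=C bond energy.
Σ(broken) = 2×359 + 8×422 + 1×D + 1×160 = 4254 + D
Σ(formed) = 3×359 + 2×496 + 8×422 = 5445
ΔH = Σ(broken) − Σ(formed) = (4254 + D) − (5445) = −1191 + D
Setting this equal to −595 kJ gives D = 596 kJ/mol.

D(C=C) ≈ 596 kJ/mol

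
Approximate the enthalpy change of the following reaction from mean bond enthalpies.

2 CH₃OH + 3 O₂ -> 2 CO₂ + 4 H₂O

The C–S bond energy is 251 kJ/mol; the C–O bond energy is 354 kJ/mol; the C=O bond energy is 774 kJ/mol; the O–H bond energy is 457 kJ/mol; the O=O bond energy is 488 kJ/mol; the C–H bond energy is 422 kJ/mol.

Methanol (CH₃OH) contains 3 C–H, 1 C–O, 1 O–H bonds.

ΔH ≈ −1134 kJ

Bonds broken (reactants):
  C–H: 6 × 422 = 2532
  C–O: 2 × 354 = 708
  O–H: 2 × 457 = 914
  O=O: 3 × 488 = 1464
  Σ(broken) = 5618 kJ
Bonds formed (products):
  C=O: 4 × 774 = 3096
  O–H: 8 × 457 = 3656
  Σ(formed) = 6752 kJ
ΔH = Σ(broken) − Σ(formed) = 5618 − 6752 = −1134 kJ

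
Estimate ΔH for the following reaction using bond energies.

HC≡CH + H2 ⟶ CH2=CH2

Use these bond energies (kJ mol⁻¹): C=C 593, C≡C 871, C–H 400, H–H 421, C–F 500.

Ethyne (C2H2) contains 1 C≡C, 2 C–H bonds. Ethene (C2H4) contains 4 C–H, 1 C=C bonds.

ΔH ≈ −101 kJ

Bonds broken (reactants):
  C≡C: 1 × 871 = 871
  C–H: 2 × 400 = 800
  H–H: 1 × 421 = 421
  Σ(broken) = 2092 kJ
Bonds formed (products):
  C–H: 4 × 400 = 1600
  C=C: 1 × 593 = 593
  Σ(formed) = 2193 kJ
ΔH = Σ(broken) − Σ(formed) = 2092 − 2193 = −101 kJ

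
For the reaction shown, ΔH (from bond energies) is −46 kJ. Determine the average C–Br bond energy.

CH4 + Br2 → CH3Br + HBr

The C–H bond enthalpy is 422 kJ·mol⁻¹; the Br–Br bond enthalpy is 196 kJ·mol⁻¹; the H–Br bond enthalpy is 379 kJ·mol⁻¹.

D(C–Br) ≈ 285 kJ/mol

Let D be the C–Br bond energy.
Σ(broken) = 1×196 + 4×422 = 1884
Σ(formed) = 1×D + 3×422 + 1×379 = 1645 + D
ΔH = Σ(broken) − Σ(formed) = (1884) − (1645 + D) = +239 − D
Setting this equal to −46 kJ gives D = 285 kJ/mol.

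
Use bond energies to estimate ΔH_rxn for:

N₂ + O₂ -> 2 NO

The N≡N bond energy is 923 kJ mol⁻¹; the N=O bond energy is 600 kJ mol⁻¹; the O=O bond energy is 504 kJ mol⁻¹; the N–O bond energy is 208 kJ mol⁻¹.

ΔH ≈ +227 kJ

Bonds broken (reactants):
  N≡N: 1 × 923 = 923
  O=O: 1 × 504 = 504
  Σ(broken) = 1427 kJ
Bonds formed (products):
  N=O: 2 × 600 = 1200
  Σ(formed) = 1200 kJ
ΔH = Σ(broken) − Σ(formed) = 1427 − 1200 = +227 kJ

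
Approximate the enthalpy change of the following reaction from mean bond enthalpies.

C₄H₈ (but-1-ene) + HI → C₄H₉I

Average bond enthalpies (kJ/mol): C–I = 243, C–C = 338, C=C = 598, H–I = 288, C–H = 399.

Bonds broken (reactants):
  C–C: 2 × 338 = 676
  C–H: 8 × 399 = 3192
  C=C: 1 × 598 = 598
  H–I: 1 × 288 = 288
  Σ(broken) = 4754 kJ
Bonds formed (products):
  C–C: 3 × 338 = 1014
  C–H: 9 × 399 = 3591
  C–I: 1 × 243 = 243
  Σ(formed) = 4848 kJ
ΔH = Σ(broken) − Σ(formed) = 4754 − 4848 = −94 kJ

ΔH ≈ −94 kJ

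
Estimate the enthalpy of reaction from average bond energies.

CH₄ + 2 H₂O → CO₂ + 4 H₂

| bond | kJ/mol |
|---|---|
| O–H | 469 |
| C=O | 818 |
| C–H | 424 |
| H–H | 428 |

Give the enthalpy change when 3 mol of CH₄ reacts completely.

ΔH = +672 kJ

Bonds broken (reactants):
  C–H: 4 × 424 = 1696
  O–H: 4 × 469 = 1876
  Σ(broken) = 3572 kJ
Bonds formed (products):
  C=O: 2 × 818 = 1636
  H–H: 4 × 428 = 1712
  Σ(formed) = 3348 kJ
ΔH = Σ(broken) − Σ(formed) = 3572 − 3348 = +224 kJ
For 3× the reaction as written: 3 × (+224) = +672 kJ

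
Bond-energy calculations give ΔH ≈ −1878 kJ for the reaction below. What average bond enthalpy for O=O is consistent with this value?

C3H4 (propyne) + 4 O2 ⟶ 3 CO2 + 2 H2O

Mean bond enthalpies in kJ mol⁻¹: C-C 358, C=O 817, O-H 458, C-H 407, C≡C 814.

Let D be the O=O bond energy.
Σ(broken) = 1×814 + 1×358 + 4×407 + 4×D = 2800 + 4D
Σ(formed) = 6×817 + 4×458 = 6734
ΔH = Σ(broken) − Σ(formed) = (2800 + 4D) − (6734) = −3934 + 4D
Setting this equal to −1878 kJ gives 4D = 2056, so D = 514 kJ/mol.

D(O=O) ≈ 514 kJ/mol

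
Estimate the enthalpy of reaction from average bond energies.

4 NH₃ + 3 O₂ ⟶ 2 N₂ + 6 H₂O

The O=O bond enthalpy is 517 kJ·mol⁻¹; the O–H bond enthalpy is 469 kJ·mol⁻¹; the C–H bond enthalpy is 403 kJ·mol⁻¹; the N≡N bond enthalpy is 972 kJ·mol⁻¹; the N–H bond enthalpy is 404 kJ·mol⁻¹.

ΔH ≈ −1173 kJ

Bonds broken (reactants):
  N–H: 12 × 404 = 4848
  O=O: 3 × 517 = 1551
  Σ(broken) = 6399 kJ
Bonds formed (products):
  N≡N: 2 × 972 = 1944
  O–H: 12 × 469 = 5628
  Σ(formed) = 7572 kJ
ΔH = Σ(broken) − Σ(formed) = 6399 − 7572 = −1173 kJ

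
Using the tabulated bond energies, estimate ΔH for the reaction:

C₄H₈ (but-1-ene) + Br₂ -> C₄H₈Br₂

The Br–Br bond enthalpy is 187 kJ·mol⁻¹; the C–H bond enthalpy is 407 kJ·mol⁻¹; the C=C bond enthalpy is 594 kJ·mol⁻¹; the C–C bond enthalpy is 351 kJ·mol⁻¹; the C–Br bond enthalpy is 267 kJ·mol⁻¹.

ΔH ≈ −104 kJ

Bonds broken (reactants):
  Br–Br: 1 × 187 = 187
  C–C: 2 × 351 = 702
  C–H: 8 × 407 = 3256
  C=C: 1 × 594 = 594
  Σ(broken) = 4739 kJ
Bonds formed (products):
  C–Br: 2 × 267 = 534
  C–C: 3 × 351 = 1053
  C–H: 8 × 407 = 3256
  Σ(formed) = 4843 kJ
ΔH = Σ(broken) − Σ(formed) = 4739 − 4843 = −104 kJ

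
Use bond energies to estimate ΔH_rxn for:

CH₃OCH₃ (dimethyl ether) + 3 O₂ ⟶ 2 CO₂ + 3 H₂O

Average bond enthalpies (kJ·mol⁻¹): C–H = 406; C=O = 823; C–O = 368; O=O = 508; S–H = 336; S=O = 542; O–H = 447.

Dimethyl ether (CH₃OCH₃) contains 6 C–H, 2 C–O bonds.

ΔH ≈ −1278 kJ

Bonds broken (reactants):
  C–H: 6 × 406 = 2436
  C–O: 2 × 368 = 736
  O=O: 3 × 508 = 1524
  Σ(broken) = 4696 kJ
Bonds formed (products):
  C=O: 4 × 823 = 3292
  O–H: 6 × 447 = 2682
  Σ(formed) = 5974 kJ
ΔH = Σ(broken) − Σ(formed) = 4696 − 5974 = −1278 kJ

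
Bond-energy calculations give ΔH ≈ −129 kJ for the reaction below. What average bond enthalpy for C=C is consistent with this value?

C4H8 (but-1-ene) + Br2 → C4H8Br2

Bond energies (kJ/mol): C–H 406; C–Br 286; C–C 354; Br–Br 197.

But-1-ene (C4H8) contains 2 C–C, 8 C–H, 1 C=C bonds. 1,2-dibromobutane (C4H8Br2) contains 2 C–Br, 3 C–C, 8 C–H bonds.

D(C=C) ≈ 600 kJ/mol

Let D be the C=C bond energy.
Σ(broken) = 1×197 + 2×354 + 8×406 + 1×D = 4153 + D
Σ(formed) = 2×286 + 3×354 + 8×406 = 4882
ΔH = Σ(broken) − Σ(formed) = (4153 + D) − (4882) = −729 + D
Setting this equal to −129 kJ gives D = 600 kJ/mol.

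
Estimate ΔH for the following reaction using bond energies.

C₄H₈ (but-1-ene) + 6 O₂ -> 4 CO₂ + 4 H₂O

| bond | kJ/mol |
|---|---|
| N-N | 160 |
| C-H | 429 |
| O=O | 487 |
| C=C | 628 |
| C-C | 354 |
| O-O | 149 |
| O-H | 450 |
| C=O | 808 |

Bonds broken (reactants):
  C-C: 2 × 354 = 708
  C-H: 8 × 429 = 3432
  C=C: 1 × 628 = 628
  O=O: 6 × 487 = 2922
  Σ(broken) = 7690 kJ
Bonds formed (products):
  C=O: 8 × 808 = 6464
  O-H: 8 × 450 = 3600
  Σ(formed) = 10064 kJ
ΔH = Σ(broken) − Σ(formed) = 7690 − 10064 = −2374 kJ

ΔH ≈ −2374 kJ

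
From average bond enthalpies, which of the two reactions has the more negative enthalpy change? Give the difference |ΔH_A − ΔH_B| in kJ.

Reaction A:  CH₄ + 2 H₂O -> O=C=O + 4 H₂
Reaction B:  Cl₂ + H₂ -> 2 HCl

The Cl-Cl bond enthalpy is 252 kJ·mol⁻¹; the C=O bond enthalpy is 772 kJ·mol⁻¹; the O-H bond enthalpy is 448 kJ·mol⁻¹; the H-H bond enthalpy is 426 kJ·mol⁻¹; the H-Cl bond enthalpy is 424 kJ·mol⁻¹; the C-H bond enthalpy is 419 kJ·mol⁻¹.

Reaction A:
  Bonds broken (reactants):
    C-H: 4 × 419 = 1676
    O-H: 4 × 448 = 1792
    Σ(broken) = 3468 kJ
  Bonds formed (products):
    C=O: 2 × 772 = 1544
    H-H: 4 × 426 = 1704
    Σ(formed) = 3248 kJ
  ΔH_A = 3468 − 3248 = +220 kJ
Reaction B:
  Bonds broken (reactants):
    Cl-Cl: 1 × 252 = 252
    H-H: 1 × 426 = 426
    Σ(broken) = 678 kJ
  Bonds formed (products):
    H-Cl: 2 × 424 = 848
    Σ(formed) = 848 kJ
  ΔH_B = 678 − 848 = −170 kJ
ΔH_A − ΔH_B = +390 kJ, so reaction B has the more negative ΔH; |ΔH_A − ΔH_B| = 390 kJ.

Reaction B, by 390 kJ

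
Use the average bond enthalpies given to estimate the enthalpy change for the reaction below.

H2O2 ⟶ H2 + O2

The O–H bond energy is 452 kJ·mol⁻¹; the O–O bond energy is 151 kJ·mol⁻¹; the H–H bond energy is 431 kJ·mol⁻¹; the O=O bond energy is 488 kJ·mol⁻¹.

Bonds broken (reactants):
  O–H: 2 × 452 = 904
  O–O: 1 × 151 = 151
  Σ(broken) = 1055 kJ
Bonds formed (products):
  H–H: 1 × 431 = 431
  O=O: 1 × 488 = 488
  Σ(formed) = 919 kJ
ΔH = Σ(broken) − Σ(formed) = 1055 − 919 = +136 kJ

ΔH ≈ +136 kJ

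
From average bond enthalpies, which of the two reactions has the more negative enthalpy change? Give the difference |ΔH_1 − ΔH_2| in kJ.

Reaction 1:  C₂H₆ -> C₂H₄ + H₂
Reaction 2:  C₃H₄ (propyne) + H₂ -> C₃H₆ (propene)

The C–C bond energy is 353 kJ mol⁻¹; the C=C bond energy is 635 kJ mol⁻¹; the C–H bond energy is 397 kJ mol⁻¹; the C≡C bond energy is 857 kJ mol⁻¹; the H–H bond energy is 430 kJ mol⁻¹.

Reaction 2, by 224 kJ

Reaction 1:
  Bonds broken (reactants):
    C–C: 1 × 353 = 353
    C–H: 6 × 397 = 2382
    Σ(broken) = 2735 kJ
  Bonds formed (products):
    C–H: 4 × 397 = 1588
    C=C: 1 × 635 = 635
    H–H: 1 × 430 = 430
    Σ(formed) = 2653 kJ
  ΔH_1 = 2735 − 2653 = +82 kJ
Reaction 2:
  Bonds broken (reactants):
    C≡C: 1 × 857 = 857
    C–C: 1 × 353 = 353
    C–H: 4 × 397 = 1588
    H–H: 1 × 430 = 430
    Σ(broken) = 3228 kJ
  Bonds formed (products):
    C–C: 1 × 353 = 353
    C–H: 6 × 397 = 2382
    C=C: 1 × 635 = 635
    Σ(formed) = 3370 kJ
  ΔH_2 = 3228 − 3370 = −142 kJ
ΔH_1 − ΔH_2 = +224 kJ, so reaction 2 has the more negative ΔH; |ΔH_1 − ΔH_2| = 224 kJ.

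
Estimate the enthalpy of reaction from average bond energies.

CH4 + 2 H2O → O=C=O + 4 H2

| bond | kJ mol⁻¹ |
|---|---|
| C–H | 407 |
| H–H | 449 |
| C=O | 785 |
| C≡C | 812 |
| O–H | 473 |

ΔH ≈ +154 kJ

Bonds broken (reactants):
  C–H: 4 × 407 = 1628
  O–H: 4 × 473 = 1892
  Σ(broken) = 3520 kJ
Bonds formed (products):
  C=O: 2 × 785 = 1570
  H–H: 4 × 449 = 1796
  Σ(formed) = 3366 kJ
ΔH = Σ(broken) − Σ(formed) = 3520 − 3366 = +154 kJ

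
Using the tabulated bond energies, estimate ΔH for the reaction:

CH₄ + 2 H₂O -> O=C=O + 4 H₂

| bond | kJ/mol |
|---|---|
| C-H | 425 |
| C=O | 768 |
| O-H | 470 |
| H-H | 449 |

ΔH ≈ +248 kJ

Bonds broken (reactants):
  C-H: 4 × 425 = 1700
  O-H: 4 × 470 = 1880
  Σ(broken) = 3580 kJ
Bonds formed (products):
  C=O: 2 × 768 = 1536
  H-H: 4 × 449 = 1796
  Σ(formed) = 3332 kJ
ΔH = Σ(broken) − Σ(formed) = 3580 − 3332 = +248 kJ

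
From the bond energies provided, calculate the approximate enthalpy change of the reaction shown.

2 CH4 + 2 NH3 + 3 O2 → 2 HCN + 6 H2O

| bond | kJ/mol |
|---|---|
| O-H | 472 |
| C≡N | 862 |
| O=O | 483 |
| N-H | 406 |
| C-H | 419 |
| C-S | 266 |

ΔH ≈ −989 kJ

Bonds broken (reactants):
  C-H: 8 × 419 = 3352
  N-H: 6 × 406 = 2436
  O=O: 3 × 483 = 1449
  Σ(broken) = 7237 kJ
Bonds formed (products):
  C≡N: 2 × 862 = 1724
  C-H: 2 × 419 = 838
  O-H: 12 × 472 = 5664
  Σ(formed) = 8226 kJ
ΔH = Σ(broken) − Σ(formed) = 7237 − 8226 = −989 kJ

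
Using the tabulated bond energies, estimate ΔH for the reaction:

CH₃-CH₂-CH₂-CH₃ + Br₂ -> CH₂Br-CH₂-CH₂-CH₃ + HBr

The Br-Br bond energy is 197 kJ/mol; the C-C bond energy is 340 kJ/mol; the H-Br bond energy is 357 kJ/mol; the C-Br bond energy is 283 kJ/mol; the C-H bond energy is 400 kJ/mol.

ΔH ≈ −43 kJ

Bonds broken (reactants):
  Br-Br: 1 × 197 = 197
  C-C: 3 × 340 = 1020
  C-H: 10 × 400 = 4000
  Σ(broken) = 5217 kJ
Bonds formed (products):
  C-Br: 1 × 283 = 283
  C-C: 3 × 340 = 1020
  C-H: 9 × 400 = 3600
  H-Br: 1 × 357 = 357
  Σ(formed) = 5260 kJ
ΔH = Σ(broken) − Σ(formed) = 5217 − 5260 = −43 kJ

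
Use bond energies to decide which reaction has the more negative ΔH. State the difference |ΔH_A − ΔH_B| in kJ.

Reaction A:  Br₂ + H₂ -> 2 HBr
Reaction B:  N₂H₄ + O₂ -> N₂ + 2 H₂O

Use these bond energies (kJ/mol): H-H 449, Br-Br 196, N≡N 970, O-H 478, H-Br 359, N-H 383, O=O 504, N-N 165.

Reaction B, by 608 kJ

Reaction A:
  Bonds broken (reactants):
    Br-Br: 1 × 196 = 196
    H-H: 1 × 449 = 449
    Σ(broken) = 645 kJ
  Bonds formed (products):
    H-Br: 2 × 359 = 718
    Σ(formed) = 718 kJ
  ΔH_A = 645 − 718 = −73 kJ
Reaction B:
  Bonds broken (reactants):
    N-H: 4 × 383 = 1532
    N-N: 1 × 165 = 165
    O=O: 1 × 504 = 504
    Σ(broken) = 2201 kJ
  Bonds formed (products):
    N≡N: 1 × 970 = 970
    O-H: 4 × 478 = 1912
    Σ(formed) = 2882 kJ
  ΔH_B = 2201 − 2882 = −681 kJ
ΔH_A − ΔH_B = +608 kJ, so reaction B has the more negative ΔH; |ΔH_A − ΔH_B| = 608 kJ.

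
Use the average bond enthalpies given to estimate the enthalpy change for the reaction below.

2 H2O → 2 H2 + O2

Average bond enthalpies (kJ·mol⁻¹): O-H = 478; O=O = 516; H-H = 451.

ΔH ≈ +494 kJ

Bonds broken (reactants):
  O-H: 4 × 478 = 1912
  Σ(broken) = 1912 kJ
Bonds formed (products):
  H-H: 2 × 451 = 902
  O=O: 1 × 516 = 516
  Σ(formed) = 1418 kJ
ΔH = Σ(broken) − Σ(formed) = 1912 − 1418 = +494 kJ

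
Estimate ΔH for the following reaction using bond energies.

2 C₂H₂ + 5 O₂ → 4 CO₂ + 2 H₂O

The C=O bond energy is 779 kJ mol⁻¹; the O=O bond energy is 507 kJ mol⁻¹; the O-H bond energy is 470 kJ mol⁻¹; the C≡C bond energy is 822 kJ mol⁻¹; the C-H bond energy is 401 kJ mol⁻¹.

ΔH ≈ −2329 kJ

Bonds broken (reactants):
  C≡C: 2 × 822 = 1644
  C-H: 4 × 401 = 1604
  O=O: 5 × 507 = 2535
  Σ(broken) = 5783 kJ
Bonds formed (products):
  C=O: 8 × 779 = 6232
  O-H: 4 × 470 = 1880
  Σ(formed) = 8112 kJ
ΔH = Σ(broken) − Σ(formed) = 5783 − 8112 = −2329 kJ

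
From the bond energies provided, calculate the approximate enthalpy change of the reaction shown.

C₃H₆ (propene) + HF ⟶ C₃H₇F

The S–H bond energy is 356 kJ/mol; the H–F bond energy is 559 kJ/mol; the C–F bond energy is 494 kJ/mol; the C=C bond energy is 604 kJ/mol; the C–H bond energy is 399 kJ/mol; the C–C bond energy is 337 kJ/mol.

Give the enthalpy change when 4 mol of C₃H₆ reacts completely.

Bonds broken (reactants):
  C–C: 1 × 337 = 337
  C–H: 6 × 399 = 2394
  C=C: 1 × 604 = 604
  H–F: 1 × 559 = 559
  Σ(broken) = 3894 kJ
Bonds formed (products):
  C–C: 2 × 337 = 674
  C–F: 1 × 494 = 494
  C–H: 7 × 399 = 2793
  Σ(formed) = 3961 kJ
ΔH = Σ(broken) − Σ(formed) = 3894 − 3961 = −67 kJ
For 4× the reaction as written: 4 × (−67) = −268 kJ

ΔH = −268 kJ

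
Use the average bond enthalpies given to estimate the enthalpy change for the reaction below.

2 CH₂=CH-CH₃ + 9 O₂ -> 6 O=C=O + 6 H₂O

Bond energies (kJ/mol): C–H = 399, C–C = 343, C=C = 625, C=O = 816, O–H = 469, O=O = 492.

ΔH ≈ −4268 kJ

Bonds broken (reactants):
  C–C: 2 × 343 = 686
  C–H: 12 × 399 = 4788
  C=C: 2 × 625 = 1250
  O=O: 9 × 492 = 4428
  Σ(broken) = 11152 kJ
Bonds formed (products):
  C=O: 12 × 816 = 9792
  O–H: 12 × 469 = 5628
  Σ(formed) = 15420 kJ
ΔH = Σ(broken) − Σ(formed) = 11152 − 15420 = −4268 kJ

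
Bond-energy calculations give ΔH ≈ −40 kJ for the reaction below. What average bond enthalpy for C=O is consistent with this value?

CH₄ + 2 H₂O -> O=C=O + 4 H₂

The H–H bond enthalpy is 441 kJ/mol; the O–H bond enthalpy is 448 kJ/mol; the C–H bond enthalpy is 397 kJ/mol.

D(C=O) ≈ 828 kJ/mol

Let D be the C=O bond energy.
Σ(broken) = 4×397 + 4×448 = 3380
Σ(formed) = 2×D + 4×441 = 1764 + 2D
ΔH = Σ(broken) − Σ(formed) = (3380) − (1764 + 2D) = +1616 − 2D
Setting this equal to −40 kJ gives 2D = 1656, so D = 828 kJ/mol.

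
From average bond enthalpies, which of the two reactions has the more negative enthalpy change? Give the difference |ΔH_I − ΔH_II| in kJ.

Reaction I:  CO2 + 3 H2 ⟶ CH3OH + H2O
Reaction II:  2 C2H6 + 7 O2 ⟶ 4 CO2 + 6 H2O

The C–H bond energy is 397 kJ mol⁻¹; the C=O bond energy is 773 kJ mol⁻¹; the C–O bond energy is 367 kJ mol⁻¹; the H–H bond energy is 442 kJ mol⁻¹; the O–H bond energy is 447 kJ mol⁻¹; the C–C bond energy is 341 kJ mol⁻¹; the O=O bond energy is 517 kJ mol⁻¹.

Reaction I:
  Bonds broken (reactants):
    C=O: 2 × 773 = 1546
    H–H: 3 × 442 = 1326
    Σ(broken) = 2872 kJ
  Bonds formed (products):
    C–H: 3 × 397 = 1191
    C–O: 1 × 367 = 367
    O–H: 3 × 447 = 1341
    Σ(formed) = 2899 kJ
  ΔH_I = 2872 − 2899 = −27 kJ
Reaction II:
  Bonds broken (reactants):
    C–C: 2 × 341 = 682
    C–H: 12 × 397 = 4764
    O=O: 7 × 517 = 3619
    Σ(broken) = 9065 kJ
  Bonds formed (products):
    C=O: 8 × 773 = 6184
    O–H: 12 × 447 = 5364
    Σ(formed) = 11548 kJ
  ΔH_II = 9065 − 11548 = −2483 kJ
ΔH_I − ΔH_II = +2456 kJ, so reaction II has the more negative ΔH; |ΔH_I − ΔH_II| = 2456 kJ.

Reaction II, by 2456 kJ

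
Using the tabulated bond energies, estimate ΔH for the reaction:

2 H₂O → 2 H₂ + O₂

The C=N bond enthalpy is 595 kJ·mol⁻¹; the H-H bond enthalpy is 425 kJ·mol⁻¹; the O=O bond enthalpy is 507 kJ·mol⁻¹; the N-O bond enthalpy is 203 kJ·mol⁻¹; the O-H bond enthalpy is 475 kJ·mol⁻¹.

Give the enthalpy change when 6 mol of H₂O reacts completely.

Bonds broken (reactants):
  O-H: 4 × 475 = 1900
  Σ(broken) = 1900 kJ
Bonds formed (products):
  H-H: 2 × 425 = 850
  O=O: 1 × 507 = 507
  Σ(formed) = 1357 kJ
ΔH = Σ(broken) − Σ(formed) = 1900 − 1357 = +543 kJ
For 3× the reaction as written: 3 × (+543) = +1629 kJ

ΔH = +1629 kJ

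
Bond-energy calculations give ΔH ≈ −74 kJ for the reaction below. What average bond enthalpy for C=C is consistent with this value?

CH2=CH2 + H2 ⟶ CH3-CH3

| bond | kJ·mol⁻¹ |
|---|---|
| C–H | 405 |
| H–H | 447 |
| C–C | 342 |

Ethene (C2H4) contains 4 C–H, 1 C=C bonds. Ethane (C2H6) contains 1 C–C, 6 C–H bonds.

Let D be the C=C bond energy.
Σ(broken) = 4×405 + 1×D + 1×447 = 2067 + D
Σ(formed) = 1×342 + 6×405 = 2772
ΔH = Σ(broken) − Σ(formed) = (2067 + D) − (2772) = −705 + D
Setting this equal to −74 kJ gives D = 631 kJ/mol.

D(C=C) ≈ 631 kJ/mol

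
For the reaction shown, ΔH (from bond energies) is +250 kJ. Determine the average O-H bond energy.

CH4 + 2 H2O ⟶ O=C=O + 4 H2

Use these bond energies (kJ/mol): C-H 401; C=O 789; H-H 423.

D(O-H) ≈ 479 kJ/mol

Let D be the O-H bond energy.
Σ(broken) = 4×401 + 4×D = 1604 + 4D
Σ(formed) = 2×789 + 4×423 = 3270
ΔH = Σ(broken) − Σ(formed) = (1604 + 4D) − (3270) = −1666 + 4D
Setting this equal to +250 kJ gives 4D = 1916, so D = 479 kJ/mol.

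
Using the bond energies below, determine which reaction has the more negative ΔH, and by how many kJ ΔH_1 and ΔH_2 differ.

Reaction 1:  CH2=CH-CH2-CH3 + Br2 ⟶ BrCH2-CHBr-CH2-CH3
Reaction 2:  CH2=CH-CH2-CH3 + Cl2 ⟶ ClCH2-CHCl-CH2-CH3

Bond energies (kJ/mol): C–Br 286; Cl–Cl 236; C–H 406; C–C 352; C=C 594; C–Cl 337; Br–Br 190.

Reaction 2, by 56 kJ

Reaction 1:
  Bonds broken (reactants):
    Br–Br: 1 × 190 = 190
    C–C: 2 × 352 = 704
    C–H: 8 × 406 = 3248
    C=C: 1 × 594 = 594
    Σ(broken) = 4736 kJ
  Bonds formed (products):
    C–Br: 2 × 286 = 572
    C–C: 3 × 352 = 1056
    C–H: 8 × 406 = 3248
    Σ(formed) = 4876 kJ
  ΔH_1 = 4736 − 4876 = −140 kJ
Reaction 2:
  Bonds broken (reactants):
    C–C: 2 × 352 = 704
    C–H: 8 × 406 = 3248
    C=C: 1 × 594 = 594
    Cl–Cl: 1 × 236 = 236
    Σ(broken) = 4782 kJ
  Bonds formed (products):
    C–C: 3 × 352 = 1056
    C–Cl: 2 × 337 = 674
    C–H: 8 × 406 = 3248
    Σ(formed) = 4978 kJ
  ΔH_2 = 4782 − 4978 = −196 kJ
ΔH_1 − ΔH_2 = +56 kJ, so reaction 2 has the more negative ΔH; |ΔH_1 − ΔH_2| = 56 kJ.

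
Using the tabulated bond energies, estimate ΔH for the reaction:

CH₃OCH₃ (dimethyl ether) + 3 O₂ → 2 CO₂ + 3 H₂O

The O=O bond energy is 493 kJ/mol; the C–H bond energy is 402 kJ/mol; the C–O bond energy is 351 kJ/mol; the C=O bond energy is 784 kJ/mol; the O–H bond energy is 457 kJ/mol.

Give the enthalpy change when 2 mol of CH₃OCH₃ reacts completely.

Bonds broken (reactants):
  C–H: 6 × 402 = 2412
  C–O: 2 × 351 = 702
  O=O: 3 × 493 = 1479
  Σ(broken) = 4593 kJ
Bonds formed (products):
  C=O: 4 × 784 = 3136
  O–H: 6 × 457 = 2742
  Σ(formed) = 5878 kJ
ΔH = Σ(broken) − Σ(formed) = 4593 − 5878 = −1285 kJ
For 2× the reaction as written: 2 × (−1285) = −2570 kJ

ΔH = −2570 kJ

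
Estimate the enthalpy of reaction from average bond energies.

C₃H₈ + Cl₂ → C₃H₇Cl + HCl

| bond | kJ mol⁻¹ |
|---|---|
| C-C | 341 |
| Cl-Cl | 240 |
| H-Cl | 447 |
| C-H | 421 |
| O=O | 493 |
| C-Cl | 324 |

Bonds broken (reactants):
  C-C: 2 × 341 = 682
  C-H: 8 × 421 = 3368
  Cl-Cl: 1 × 240 = 240
  Σ(broken) = 4290 kJ
Bonds formed (products):
  C-C: 2 × 341 = 682
  C-Cl: 1 × 324 = 324
  C-H: 7 × 421 = 2947
  H-Cl: 1 × 447 = 447
  Σ(formed) = 4400 kJ
ΔH = Σ(broken) − Σ(formed) = 4290 − 4400 = −110 kJ

ΔH ≈ −110 kJ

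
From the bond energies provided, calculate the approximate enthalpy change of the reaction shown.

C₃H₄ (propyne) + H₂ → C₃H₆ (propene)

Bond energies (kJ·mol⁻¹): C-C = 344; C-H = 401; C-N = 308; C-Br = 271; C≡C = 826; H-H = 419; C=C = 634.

Bonds broken (reactants):
  C≡C: 1 × 826 = 826
  C-C: 1 × 344 = 344
  C-H: 4 × 401 = 1604
  H-H: 1 × 419 = 419
  Σ(broken) = 3193 kJ
Bonds formed (products):
  C-C: 1 × 344 = 344
  C-H: 6 × 401 = 2406
  C=C: 1 × 634 = 634
  Σ(formed) = 3384 kJ
ΔH = Σ(broken) − Σ(formed) = 3193 − 3384 = −191 kJ

ΔH ≈ −191 kJ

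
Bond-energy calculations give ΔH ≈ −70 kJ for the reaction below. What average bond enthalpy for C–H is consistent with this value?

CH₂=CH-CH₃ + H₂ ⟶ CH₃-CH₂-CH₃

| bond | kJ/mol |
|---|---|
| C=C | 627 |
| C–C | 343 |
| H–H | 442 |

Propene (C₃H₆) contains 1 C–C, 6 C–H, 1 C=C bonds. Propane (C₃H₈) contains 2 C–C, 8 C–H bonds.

D(C–H) ≈ 398 kJ/mol

Let D be the C–H bond energy.
Σ(broken) = 1×343 + 6×D + 1×627 + 1×442 = 1412 + 6D
Σ(formed) = 2×343 + 8×D = 686 + 8D
ΔH = Σ(broken) − Σ(formed) = (1412 + 6D) − (686 + 8D) = +726 − 2D
Setting this equal to −70 kJ gives 2D = 796, so D = 398 kJ/mol.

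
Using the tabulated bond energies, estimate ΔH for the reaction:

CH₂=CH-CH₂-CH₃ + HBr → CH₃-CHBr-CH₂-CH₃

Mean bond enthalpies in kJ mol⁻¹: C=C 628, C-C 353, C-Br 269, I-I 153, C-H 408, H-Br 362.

Bonds broken (reactants):
  C-C: 2 × 353 = 706
  C-H: 8 × 408 = 3264
  C=C: 1 × 628 = 628
  H-Br: 1 × 362 = 362
  Σ(broken) = 4960 kJ
Bonds formed (products):
  C-Br: 1 × 269 = 269
  C-C: 3 × 353 = 1059
  C-H: 9 × 408 = 3672
  Σ(formed) = 5000 kJ
ΔH = Σ(broken) − Σ(formed) = 4960 − 5000 = −40 kJ

ΔH ≈ −40 kJ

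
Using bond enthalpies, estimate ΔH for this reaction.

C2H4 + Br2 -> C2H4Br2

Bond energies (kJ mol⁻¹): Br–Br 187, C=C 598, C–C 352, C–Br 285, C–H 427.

ΔH ≈ −137 kJ

Bonds broken (reactants):
  Br–Br: 1 × 187 = 187
  C–H: 4 × 427 = 1708
  C=C: 1 × 598 = 598
  Σ(broken) = 2493 kJ
Bonds formed (products):
  C–Br: 2 × 285 = 570
  C–C: 1 × 352 = 352
  C–H: 4 × 427 = 1708
  Σ(formed) = 2630 kJ
ΔH = Σ(broken) − Σ(formed) = 2493 − 2630 = −137 kJ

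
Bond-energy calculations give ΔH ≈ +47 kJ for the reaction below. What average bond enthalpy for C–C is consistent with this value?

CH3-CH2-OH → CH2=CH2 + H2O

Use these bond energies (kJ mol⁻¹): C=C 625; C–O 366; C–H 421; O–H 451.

Let D be the C–C bond energy.
Σ(broken) = 1×D + 5×421 + 1×366 + 1×451 = 2922 + D
Σ(formed) = 4×421 + 1×625 + 2×451 = 3211
ΔH = Σ(broken) − Σ(formed) = (2922 + D) − (3211) = −289 + D
Setting this equal to +47 kJ gives D = 336 kJ/mol.

D(C–C) ≈ 336 kJ/mol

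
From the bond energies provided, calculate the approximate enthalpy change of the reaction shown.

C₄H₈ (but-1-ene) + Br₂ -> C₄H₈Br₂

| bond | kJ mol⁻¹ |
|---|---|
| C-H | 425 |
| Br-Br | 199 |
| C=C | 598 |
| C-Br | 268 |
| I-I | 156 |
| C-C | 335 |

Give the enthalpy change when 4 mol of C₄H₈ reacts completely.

Bonds broken (reactants):
  Br-Br: 1 × 199 = 199
  C-C: 2 × 335 = 670
  C-H: 8 × 425 = 3400
  C=C: 1 × 598 = 598
  Σ(broken) = 4867 kJ
Bonds formed (products):
  C-Br: 2 × 268 = 536
  C-C: 3 × 335 = 1005
  C-H: 8 × 425 = 3400
  Σ(formed) = 4941 kJ
ΔH = Σ(broken) − Σ(formed) = 4867 − 4941 = −74 kJ
For 4× the reaction as written: 4 × (−74) = −296 kJ

ΔH = −296 kJ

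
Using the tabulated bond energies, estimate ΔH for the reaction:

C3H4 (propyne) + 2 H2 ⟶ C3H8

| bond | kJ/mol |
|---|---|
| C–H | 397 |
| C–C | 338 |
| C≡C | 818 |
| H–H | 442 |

Bonds broken (reactants):
  C≡C: 1 × 818 = 818
  C–C: 1 × 338 = 338
  C–H: 4 × 397 = 1588
  H–H: 2 × 442 = 884
  Σ(broken) = 3628 kJ
Bonds formed (products):
  C–C: 2 × 338 = 676
  C–H: 8 × 397 = 3176
  Σ(formed) = 3852 kJ
ΔH = Σ(broken) − Σ(formed) = 3628 − 3852 = −224 kJ

ΔH ≈ −224 kJ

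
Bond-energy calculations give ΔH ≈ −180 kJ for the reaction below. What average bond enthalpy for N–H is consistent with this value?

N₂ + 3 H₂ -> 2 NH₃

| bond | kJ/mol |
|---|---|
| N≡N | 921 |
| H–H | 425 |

D(N–H) ≈ 396 kJ/mol

Let D be the N–H bond energy.
Σ(broken) = 3×425 + 1×921 = 2196
Σ(formed) = 6×D = 6D
ΔH = Σ(broken) − Σ(formed) = (2196) − (6D) = +2196 − 6D
Setting this equal to −180 kJ gives 6D = 2376, so D = 396 kJ/mol.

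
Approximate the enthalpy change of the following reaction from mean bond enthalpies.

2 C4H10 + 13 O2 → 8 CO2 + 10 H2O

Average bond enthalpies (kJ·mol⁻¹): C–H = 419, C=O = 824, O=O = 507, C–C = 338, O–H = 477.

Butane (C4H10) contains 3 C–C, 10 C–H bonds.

ΔH ≈ −5725 kJ

Bonds broken (reactants):
  C–C: 6 × 338 = 2028
  C–H: 20 × 419 = 8380
  O=O: 13 × 507 = 6591
  Σ(broken) = 16999 kJ
Bonds formed (products):
  C=O: 16 × 824 = 13184
  O–H: 20 × 477 = 9540
  Σ(formed) = 22724 kJ
ΔH = Σ(broken) − Σ(formed) = 16999 − 22724 = −5725 kJ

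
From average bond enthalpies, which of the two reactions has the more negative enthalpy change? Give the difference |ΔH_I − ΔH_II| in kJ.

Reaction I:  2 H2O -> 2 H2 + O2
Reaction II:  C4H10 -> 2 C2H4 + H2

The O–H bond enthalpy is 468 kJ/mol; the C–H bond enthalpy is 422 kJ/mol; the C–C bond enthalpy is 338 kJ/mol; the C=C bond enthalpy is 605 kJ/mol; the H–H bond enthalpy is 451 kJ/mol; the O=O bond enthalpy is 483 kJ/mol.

Reaction I:
  Bonds broken (reactants):
    O–H: 4 × 468 = 1872
    Σ(broken) = 1872 kJ
  Bonds formed (products):
    H–H: 2 × 451 = 902
    O=O: 1 × 483 = 483
    Σ(formed) = 1385 kJ
  ΔH_I = 1872 − 1385 = +487 kJ
Reaction II:
  Bonds broken (reactants):
    C–C: 3 × 338 = 1014
    C–H: 10 × 422 = 4220
    Σ(broken) = 5234 kJ
  Bonds formed (products):
    C–H: 8 × 422 = 3376
    C=C: 2 × 605 = 1210
    H–H: 1 × 451 = 451
    Σ(formed) = 5037 kJ
  ΔH_II = 5234 − 5037 = +197 kJ
ΔH_I − ΔH_II = +290 kJ, so reaction II has the more negative ΔH; |ΔH_I − ΔH_II| = 290 kJ.

Reaction II, by 290 kJ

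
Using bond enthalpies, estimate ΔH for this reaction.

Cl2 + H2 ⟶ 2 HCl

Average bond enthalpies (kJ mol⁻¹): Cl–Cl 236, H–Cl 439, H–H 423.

Bonds broken (reactants):
  Cl–Cl: 1 × 236 = 236
  H–H: 1 × 423 = 423
  Σ(broken) = 659 kJ
Bonds formed (products):
  H–Cl: 2 × 439 = 878
  Σ(formed) = 878 kJ
ΔH = Σ(broken) − Σ(formed) = 659 − 878 = −219 kJ

ΔH ≈ −219 kJ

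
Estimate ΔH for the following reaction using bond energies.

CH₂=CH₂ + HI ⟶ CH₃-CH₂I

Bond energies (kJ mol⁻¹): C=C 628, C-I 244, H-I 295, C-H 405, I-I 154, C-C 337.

Bonds broken (reactants):
  C-H: 4 × 405 = 1620
  C=C: 1 × 628 = 628
  H-I: 1 × 295 = 295
  Σ(broken) = 2543 kJ
Bonds formed (products):
  C-C: 1 × 337 = 337
  C-H: 5 × 405 = 2025
  C-I: 1 × 244 = 244
  Σ(formed) = 2606 kJ
ΔH = Σ(broken) − Σ(formed) = 2543 − 2606 = −63 kJ

ΔH ≈ −63 kJ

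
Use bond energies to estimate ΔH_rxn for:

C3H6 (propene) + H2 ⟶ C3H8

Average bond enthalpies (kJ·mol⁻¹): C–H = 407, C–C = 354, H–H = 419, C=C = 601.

Bonds broken (reactants):
  C–C: 1 × 354 = 354
  C–H: 6 × 407 = 2442
  C=C: 1 × 601 = 601
  H–H: 1 × 419 = 419
  Σ(broken) = 3816 kJ
Bonds formed (products):
  C–C: 2 × 354 = 708
  C–H: 8 × 407 = 3256
  Σ(formed) = 3964 kJ
ΔH = Σ(broken) − Σ(formed) = 3816 − 3964 = −148 kJ

ΔH ≈ −148 kJ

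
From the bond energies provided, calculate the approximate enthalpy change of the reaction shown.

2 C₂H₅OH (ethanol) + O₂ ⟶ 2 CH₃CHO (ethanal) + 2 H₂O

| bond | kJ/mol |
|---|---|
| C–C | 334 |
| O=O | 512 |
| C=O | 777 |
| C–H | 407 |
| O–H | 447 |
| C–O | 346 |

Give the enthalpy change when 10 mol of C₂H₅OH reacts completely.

Bonds broken (reactants):
  C–C: 2 × 334 = 668
  C–H: 10 × 407 = 4070
  C–O: 2 × 346 = 692
  O–H: 2 × 447 = 894
  O=O: 1 × 512 = 512
  Σ(broken) = 6836 kJ
Bonds formed (products):
  C–C: 2 × 334 = 668
  C–H: 8 × 407 = 3256
  C=O: 2 × 777 = 1554
  O–H: 4 × 447 = 1788
  Σ(formed) = 7266 kJ
ΔH = Σ(broken) − Σ(formed) = 6836 − 7266 = −430 kJ
For 5× the reaction as written: 5 × (−430) = −2150 kJ

ΔH = −2150 kJ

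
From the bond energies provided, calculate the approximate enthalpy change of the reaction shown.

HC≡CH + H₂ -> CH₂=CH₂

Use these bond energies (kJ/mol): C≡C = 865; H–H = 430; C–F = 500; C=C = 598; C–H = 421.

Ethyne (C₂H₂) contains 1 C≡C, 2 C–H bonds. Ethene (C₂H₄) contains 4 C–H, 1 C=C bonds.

Bonds broken (reactants):
  C≡C: 1 × 865 = 865
  C–H: 2 × 421 = 842
  H–H: 1 × 430 = 430
  Σ(broken) = 2137 kJ
Bonds formed (products):
  C–H: 4 × 421 = 1684
  C=C: 1 × 598 = 598
  Σ(formed) = 2282 kJ
ΔH = Σ(broken) − Σ(formed) = 2137 − 2282 = −145 kJ

ΔH ≈ −145 kJ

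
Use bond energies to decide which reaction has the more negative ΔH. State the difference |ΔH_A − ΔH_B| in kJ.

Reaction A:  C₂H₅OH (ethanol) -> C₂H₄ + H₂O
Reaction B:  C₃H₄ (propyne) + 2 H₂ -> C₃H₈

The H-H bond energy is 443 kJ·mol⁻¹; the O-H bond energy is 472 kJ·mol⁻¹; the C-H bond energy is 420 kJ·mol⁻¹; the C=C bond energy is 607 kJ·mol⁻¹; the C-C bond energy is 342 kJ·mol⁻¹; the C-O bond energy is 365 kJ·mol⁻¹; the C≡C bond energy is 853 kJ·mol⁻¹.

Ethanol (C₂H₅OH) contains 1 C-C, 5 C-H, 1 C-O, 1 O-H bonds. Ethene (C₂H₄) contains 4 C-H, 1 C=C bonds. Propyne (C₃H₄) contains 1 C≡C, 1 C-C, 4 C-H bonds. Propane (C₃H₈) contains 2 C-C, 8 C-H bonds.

Reaction A:
  Bonds broken (reactants):
    C-C: 1 × 342 = 342
    C-H: 5 × 420 = 2100
    C-O: 1 × 365 = 365
    O-H: 1 × 472 = 472
    Σ(broken) = 3279 kJ
  Bonds formed (products):
    C-H: 4 × 420 = 1680
    C=C: 1 × 607 = 607
    O-H: 2 × 472 = 944
    Σ(formed) = 3231 kJ
  ΔH_A = 3279 − 3231 = +48 kJ
Reaction B:
  Bonds broken (reactants):
    C≡C: 1 × 853 = 853
    C-C: 1 × 342 = 342
    C-H: 4 × 420 = 1680
    H-H: 2 × 443 = 886
    Σ(broken) = 3761 kJ
  Bonds formed (products):
    C-C: 2 × 342 = 684
    C-H: 8 × 420 = 3360
    Σ(formed) = 4044 kJ
  ΔH_B = 3761 − 4044 = −283 kJ
ΔH_A − ΔH_B = +331 kJ, so reaction B has the more negative ΔH; |ΔH_A − ΔH_B| = 331 kJ.

Reaction B, by 331 kJ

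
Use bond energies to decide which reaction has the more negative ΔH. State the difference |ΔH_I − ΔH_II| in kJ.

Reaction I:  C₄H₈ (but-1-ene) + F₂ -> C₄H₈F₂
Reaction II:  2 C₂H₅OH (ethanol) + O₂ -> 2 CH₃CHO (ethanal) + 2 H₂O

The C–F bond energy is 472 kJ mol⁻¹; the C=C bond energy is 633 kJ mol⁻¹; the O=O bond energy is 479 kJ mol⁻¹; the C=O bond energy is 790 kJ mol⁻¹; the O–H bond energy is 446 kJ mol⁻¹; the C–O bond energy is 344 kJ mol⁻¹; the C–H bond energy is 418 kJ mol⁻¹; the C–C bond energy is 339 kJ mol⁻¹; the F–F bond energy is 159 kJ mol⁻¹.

Reaction I, by 22 kJ

Reaction I:
  Bonds broken (reactants):
    C–C: 2 × 339 = 678
    C–H: 8 × 418 = 3344
    C=C: 1 × 633 = 633
    F–F: 1 × 159 = 159
    Σ(broken) = 4814 kJ
  Bonds formed (products):
    C–C: 3 × 339 = 1017
    C–F: 2 × 472 = 944
    C–H: 8 × 418 = 3344
    Σ(formed) = 5305 kJ
  ΔH_I = 4814 − 5305 = −491 kJ
Reaction II:
  Bonds broken (reactants):
    C–C: 2 × 339 = 678
    C–H: 10 × 418 = 4180
    C–O: 2 × 344 = 688
    O–H: 2 × 446 = 892
    O=O: 1 × 479 = 479
    Σ(broken) = 6917 kJ
  Bonds formed (products):
    C–C: 2 × 339 = 678
    C–H: 8 × 418 = 3344
    C=O: 2 × 790 = 1580
    O–H: 4 × 446 = 1784
    Σ(formed) = 7386 kJ
  ΔH_II = 6917 − 7386 = −469 kJ
ΔH_I − ΔH_II = −22 kJ, so reaction I has the more negative ΔH; |ΔH_I − ΔH_II| = 22 kJ.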